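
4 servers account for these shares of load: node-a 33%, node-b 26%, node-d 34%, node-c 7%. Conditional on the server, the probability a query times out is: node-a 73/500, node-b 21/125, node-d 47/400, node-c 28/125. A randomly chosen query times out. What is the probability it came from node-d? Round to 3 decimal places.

Unnormalized posteriors (prior × likelihood):
  node-a: 0.33 × 0.146 = 0.04818
  node-b: 0.26 × 0.168 = 0.04368
  node-d: 0.34 × 0.1175 = 0.03995
  node-c: 0.07 × 0.224 = 0.01568
Normalizing constant = 0.14749.
P(node-d | evidence) = 0.03995 / 0.14749 ≈ 0.271.

0.271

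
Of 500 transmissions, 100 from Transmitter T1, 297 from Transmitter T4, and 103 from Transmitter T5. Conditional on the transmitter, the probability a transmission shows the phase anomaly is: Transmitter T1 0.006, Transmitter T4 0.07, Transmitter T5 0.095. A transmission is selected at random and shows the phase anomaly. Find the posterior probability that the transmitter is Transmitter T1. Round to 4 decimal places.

0.0192

Prior × likelihood for each hypothesis:
  Transmitter T1: 0.2 × 0.006 = 0.0012
  Transmitter T4: 0.594 × 0.07 = 0.04158
  Transmitter T5: 0.206 × 0.095 = 0.01957
Normalizing constant = 0.06235.
P(Transmitter T1 | evidence) = 0.0012 / 0.06235 ≈ 0.0192.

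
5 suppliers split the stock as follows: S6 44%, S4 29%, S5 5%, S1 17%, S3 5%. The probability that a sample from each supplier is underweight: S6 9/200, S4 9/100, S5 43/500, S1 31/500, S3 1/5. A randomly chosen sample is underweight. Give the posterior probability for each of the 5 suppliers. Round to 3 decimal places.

Compute prior × likelihood for every hypothesis:
  S6: 0.44 × 0.045 = 0.0198
  S4: 0.29 × 0.09 = 0.0261
  S5: 0.05 × 0.086 = 0.0043
  S1: 0.17 × 0.062 = 0.01054
  S3: 0.05 × 0.2 = 0.01
Sum = 0.07074.
P(S6 | underweight) = 0.0198/0.07074 ≈ 0.280
P(S4 | underweight) = 0.0261/0.07074 ≈ 0.369
P(S5 | underweight) = 0.0043/0.07074 ≈ 0.061
P(S1 | underweight) = 0.01054/0.07074 ≈ 0.149
P(S3 | underweight) = 0.01/0.07074 ≈ 0.141

S6 0.280, S4 0.369, S5 0.061, S1 0.149, S3 0.141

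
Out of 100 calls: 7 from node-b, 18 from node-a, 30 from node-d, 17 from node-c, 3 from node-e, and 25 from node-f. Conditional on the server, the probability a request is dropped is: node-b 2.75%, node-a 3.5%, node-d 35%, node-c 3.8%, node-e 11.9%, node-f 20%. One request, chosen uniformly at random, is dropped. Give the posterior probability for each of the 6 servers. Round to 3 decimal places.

By Bayes' rule, posterior ∝ prior × likelihood:
  node-b: 0.07 × 0.0275 = 0.001925
  node-a: 0.18 × 0.035 = 0.0063
  node-d: 0.3 × 0.35 = 0.105
  node-c: 0.17 × 0.038 = 0.00646
  node-e: 0.03 × 0.119 = 0.00357
  node-f: 0.25 × 0.2 = 0.05
Total = 0.173255.
P(node-b | dropped) = 0.001925/0.173255 ≈ 0.011
P(node-a | dropped) = 0.0063/0.173255 ≈ 0.036
P(node-d | dropped) = 0.105/0.173255 ≈ 0.606
P(node-c | dropped) = 0.00646/0.173255 ≈ 0.037
P(node-e | dropped) = 0.00357/0.173255 ≈ 0.021
P(node-f | dropped) = 0.05/0.173255 ≈ 0.289

node-b 0.011, node-a 0.036, node-d 0.606, node-c 0.037, node-e 0.021, node-f 0.289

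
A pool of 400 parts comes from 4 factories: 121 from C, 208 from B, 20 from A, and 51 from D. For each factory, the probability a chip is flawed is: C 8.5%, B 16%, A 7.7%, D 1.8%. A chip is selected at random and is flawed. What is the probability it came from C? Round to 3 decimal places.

0.223

By Bayes' rule, posterior ∝ prior × likelihood:
  C: 0.3025 × 0.085 = 0.0257125
  B: 0.52 × 0.16 = 0.0832
  A: 0.05 × 0.077 = 0.00385
  D: 0.1275 × 0.018 = 0.002295
Total = 0.1150575.
P(C | evidence) = 0.0257125 / 0.1150575 ≈ 0.223.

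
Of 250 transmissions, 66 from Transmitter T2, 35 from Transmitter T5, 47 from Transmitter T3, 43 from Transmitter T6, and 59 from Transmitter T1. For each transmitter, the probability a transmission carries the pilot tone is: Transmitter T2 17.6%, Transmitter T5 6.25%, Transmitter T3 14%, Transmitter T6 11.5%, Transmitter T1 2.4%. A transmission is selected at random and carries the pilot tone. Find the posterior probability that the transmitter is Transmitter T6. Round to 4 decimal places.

0.1849

By Bayes' rule, posterior ∝ prior × likelihood:
  Transmitter T2: 0.264 × 0.176 = 0.046464
  Transmitter T5: 0.14 × 0.0625 = 0.00875
  Transmitter T3: 0.188 × 0.14 = 0.02632
  Transmitter T6: 0.172 × 0.115 = 0.01978
  Transmitter T1: 0.236 × 0.024 = 0.005664
Total = 0.106978.
P(Transmitter T6 | evidence) = 0.01978 / 0.106978 ≈ 0.1849.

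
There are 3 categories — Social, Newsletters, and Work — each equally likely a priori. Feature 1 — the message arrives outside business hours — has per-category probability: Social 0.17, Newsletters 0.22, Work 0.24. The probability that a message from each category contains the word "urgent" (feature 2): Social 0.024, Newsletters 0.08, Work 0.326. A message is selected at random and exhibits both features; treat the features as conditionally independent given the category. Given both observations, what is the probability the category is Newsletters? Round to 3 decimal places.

0.176

With a uniform prior (1/3 each), posterior ∝ likelihood:
  Social: 0.17 × 0.024 = 0.00408
  Newsletters: 0.22 × 0.08 = 0.0176
  Work: 0.24 × 0.326 = 0.07824
Sum = 0.09992.
P(Newsletters | evidence) = 0.0176 / 0.09992 ≈ 0.176.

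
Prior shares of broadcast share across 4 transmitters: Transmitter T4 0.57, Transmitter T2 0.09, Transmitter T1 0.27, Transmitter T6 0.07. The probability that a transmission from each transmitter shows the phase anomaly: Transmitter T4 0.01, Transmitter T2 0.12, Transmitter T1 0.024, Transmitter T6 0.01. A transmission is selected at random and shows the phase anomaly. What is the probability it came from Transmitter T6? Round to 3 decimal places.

0.030

Compute prior × likelihood for every hypothesis:
  Transmitter T4: 0.57 × 0.01 = 0.0057
  Transmitter T2: 0.09 × 0.12 = 0.0108
  Transmitter T1: 0.27 × 0.024 = 0.00648
  Transmitter T6: 0.07 × 0.01 = 0.0007
Normalizing constant = 0.02368.
P(Transmitter T6 | evidence) = 0.0007 / 0.02368 ≈ 0.030.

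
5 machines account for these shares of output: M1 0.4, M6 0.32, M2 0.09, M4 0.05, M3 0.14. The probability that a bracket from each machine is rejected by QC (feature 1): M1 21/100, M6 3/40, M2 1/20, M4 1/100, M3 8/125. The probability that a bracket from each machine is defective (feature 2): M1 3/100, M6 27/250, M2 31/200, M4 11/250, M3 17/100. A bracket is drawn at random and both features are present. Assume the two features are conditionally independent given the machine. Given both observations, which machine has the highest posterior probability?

Compute prior × likelihood for every hypothesis:
  M1: 0.4 × 0.21 × 0.03 = 0.00252
  M6: 0.32 × 0.075 × 0.108 = 0.002592
  M2: 0.09 × 0.05 × 0.155 = 0.0006975
  M4: 0.05 × 0.01 × 0.044 = 0.000022
  M3: 0.14 × 0.064 × 0.17 = 0.0015232
Normalizing constant = 0.0073547.
Largest term belongs to M6, so M6 is most probable.

M6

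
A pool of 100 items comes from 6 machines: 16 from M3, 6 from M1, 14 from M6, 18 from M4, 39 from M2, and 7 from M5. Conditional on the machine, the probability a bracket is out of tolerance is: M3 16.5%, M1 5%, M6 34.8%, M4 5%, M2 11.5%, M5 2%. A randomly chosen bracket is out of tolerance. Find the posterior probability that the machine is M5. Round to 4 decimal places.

By Bayes' rule, posterior ∝ prior × likelihood:
  M3: 0.16 × 0.165 = 0.0264
  M1: 0.06 × 0.05 = 0.003
  M6: 0.14 × 0.348 = 0.04872
  M4: 0.18 × 0.05 = 0.009
  M2: 0.39 × 0.115 = 0.04485
  M5: 0.07 × 0.02 = 0.0014
Normalizing constant = 0.13337.
P(M5 | evidence) = 0.0014 / 0.13337 ≈ 0.0105.

0.0105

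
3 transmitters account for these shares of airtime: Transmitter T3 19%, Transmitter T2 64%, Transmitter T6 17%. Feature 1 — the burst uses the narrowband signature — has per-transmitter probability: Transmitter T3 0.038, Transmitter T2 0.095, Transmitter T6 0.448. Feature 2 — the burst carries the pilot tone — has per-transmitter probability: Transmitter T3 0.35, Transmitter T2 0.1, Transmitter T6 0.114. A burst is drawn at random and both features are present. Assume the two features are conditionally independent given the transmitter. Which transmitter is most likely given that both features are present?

Compute prior × likelihood for every hypothesis:
  Transmitter T3: 0.19 × 0.038 × 0.35 = 0.002527
  Transmitter T2: 0.64 × 0.095 × 0.1 = 0.00608
  Transmitter T6: 0.17 × 0.448 × 0.114 = 0.00868224
Sum = 0.01728924.
Largest term belongs to Transmitter T6, so Transmitter T6 is most probable.

Transmitter T6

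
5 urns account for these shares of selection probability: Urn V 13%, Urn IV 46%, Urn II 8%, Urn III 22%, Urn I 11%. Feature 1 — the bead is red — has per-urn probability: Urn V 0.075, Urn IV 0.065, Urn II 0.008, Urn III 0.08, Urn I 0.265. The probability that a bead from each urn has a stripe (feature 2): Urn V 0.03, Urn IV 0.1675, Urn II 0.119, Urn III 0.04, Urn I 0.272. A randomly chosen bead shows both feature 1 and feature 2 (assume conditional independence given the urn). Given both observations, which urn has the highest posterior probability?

Urn I

By Bayes' rule, posterior ∝ prior × likelihood:
  Urn V: 0.13 × 0.075 × 0.03 = 0.0002925
  Urn IV: 0.46 × 0.065 × 0.1675 = 0.00500825
  Urn II: 0.08 × 0.008 × 0.119 = 0.00007616
  Urn III: 0.22 × 0.08 × 0.04 = 0.000704
  Urn I: 0.11 × 0.265 × 0.272 = 0.0079288
Normalizing constant = 0.01400971.
Largest term belongs to Urn I, so Urn I is most probable.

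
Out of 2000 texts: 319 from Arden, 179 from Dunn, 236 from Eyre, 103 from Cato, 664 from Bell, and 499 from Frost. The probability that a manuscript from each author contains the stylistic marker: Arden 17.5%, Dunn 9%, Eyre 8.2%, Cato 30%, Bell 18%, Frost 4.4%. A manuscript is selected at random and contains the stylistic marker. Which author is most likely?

Prior × likelihood for each hypothesis:
  Arden: 0.1595 × 0.175 = 0.0279125
  Dunn: 0.0895 × 0.09 = 0.008055
  Eyre: 0.118 × 0.082 = 0.009676
  Cato: 0.0515 × 0.3 = 0.01545
  Bell: 0.332 × 0.18 = 0.05976
  Frost: 0.2495 × 0.044 = 0.010978
Sum = 0.1318315.
Largest term belongs to Bell, so Bell is most probable.

Bell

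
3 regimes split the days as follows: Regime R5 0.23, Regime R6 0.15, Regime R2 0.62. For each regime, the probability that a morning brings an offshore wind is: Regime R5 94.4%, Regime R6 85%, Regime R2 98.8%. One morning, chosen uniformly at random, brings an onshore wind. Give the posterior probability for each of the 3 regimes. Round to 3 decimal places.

Regime R5 0.301, Regime R6 0.525, Regime R2 0.174

Taking complements, P(onshore | each) = Regime R5 0.056, Regime R6 0.15, Regime R2 0.012.
Unnormalized posteriors (prior × likelihood):
  Regime R5: 0.23 × 0.056 = 0.01288
  Regime R6: 0.15 × 0.15 = 0.0225
  Regime R2: 0.62 × 0.012 = 0.00744
Normalizing constant = 0.04282.
P(Regime R5 | onshore) = 0.01288/0.04282 ≈ 0.301
P(Regime R6 | onshore) = 0.0225/0.04282 ≈ 0.525
P(Regime R2 | onshore) = 0.00744/0.04282 ≈ 0.174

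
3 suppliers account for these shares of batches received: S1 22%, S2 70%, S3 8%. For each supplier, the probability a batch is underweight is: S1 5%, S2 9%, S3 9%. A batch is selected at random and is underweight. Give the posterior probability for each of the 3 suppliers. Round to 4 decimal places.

By Bayes' rule, posterior ∝ prior × likelihood:
  S1: 0.22 × 0.05 = 0.011
  S2: 0.7 × 0.09 = 0.063
  S3: 0.08 × 0.09 = 0.0072
Normalizing constant = 0.0812.
P(S1 | underweight) = 0.011/0.0812 ≈ 0.1355
P(S2 | underweight) = 0.063/0.0812 ≈ 0.7759
P(S3 | underweight) = 0.0072/0.0812 ≈ 0.0887

S1 0.1355, S2 0.7759, S3 0.0887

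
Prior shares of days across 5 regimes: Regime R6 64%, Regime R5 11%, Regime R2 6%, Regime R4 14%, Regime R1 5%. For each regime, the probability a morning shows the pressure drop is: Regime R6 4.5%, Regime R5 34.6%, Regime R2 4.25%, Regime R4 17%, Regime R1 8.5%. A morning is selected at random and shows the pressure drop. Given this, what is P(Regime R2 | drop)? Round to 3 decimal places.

0.026

Compute prior × likelihood for every hypothesis:
  Regime R6: 0.64 × 0.045 = 0.0288
  Regime R5: 0.11 × 0.346 = 0.03806
  Regime R2: 0.06 × 0.0425 = 0.00255
  Regime R4: 0.14 × 0.17 = 0.0238
  Regime R1: 0.05 × 0.085 = 0.00425
Normalizing constant = 0.09746.
P(Regime R2 | evidence) = 0.00255 / 0.09746 ≈ 0.026.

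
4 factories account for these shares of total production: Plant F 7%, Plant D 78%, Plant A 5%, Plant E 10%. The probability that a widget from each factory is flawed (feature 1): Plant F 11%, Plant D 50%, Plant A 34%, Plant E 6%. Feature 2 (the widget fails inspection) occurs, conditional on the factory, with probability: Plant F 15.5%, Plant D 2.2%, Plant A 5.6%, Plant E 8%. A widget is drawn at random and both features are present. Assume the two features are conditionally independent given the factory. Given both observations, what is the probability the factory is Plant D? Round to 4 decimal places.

Compute prior × likelihood for every hypothesis:
  Plant F: 0.07 × 0.11 × 0.155 = 0.0011935
  Plant D: 0.78 × 0.5 × 0.022 = 0.00858
  Plant A: 0.05 × 0.34 × 0.056 = 0.000952
  Plant E: 0.1 × 0.06 × 0.08 = 0.00048
Total = 0.0112055.
P(Plant D | evidence) = 0.00858 / 0.0112055 ≈ 0.7657.

0.7657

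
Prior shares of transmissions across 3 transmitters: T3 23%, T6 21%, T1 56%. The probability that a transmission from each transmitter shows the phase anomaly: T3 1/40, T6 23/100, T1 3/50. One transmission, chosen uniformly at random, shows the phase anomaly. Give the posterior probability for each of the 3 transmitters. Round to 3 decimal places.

Prior × likelihood for each hypothesis:
  T3: 0.23 × 0.025 = 0.00575
  T6: 0.21 × 0.23 = 0.0483
  T1: 0.56 × 0.06 = 0.0336
Normalizing constant = 0.08765.
P(T3 | anomaly) = 0.00575/0.08765 ≈ 0.066
P(T6 | anomaly) = 0.0483/0.08765 ≈ 0.551
P(T1 | anomaly) = 0.0336/0.08765 ≈ 0.383
(Check: 0.066+0.551+0.383 = 1.000.)

T3 0.066, T6 0.551, T1 0.383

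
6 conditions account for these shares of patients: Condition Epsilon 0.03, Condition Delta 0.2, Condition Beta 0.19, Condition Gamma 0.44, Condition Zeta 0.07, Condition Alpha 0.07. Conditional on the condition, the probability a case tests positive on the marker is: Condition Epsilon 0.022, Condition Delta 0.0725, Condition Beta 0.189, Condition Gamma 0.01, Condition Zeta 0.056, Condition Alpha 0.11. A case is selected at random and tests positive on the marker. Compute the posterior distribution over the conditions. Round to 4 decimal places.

Unnormalized posteriors (prior × likelihood):
  Condition Epsilon: 0.03 × 0.022 = 0.00066
  Condition Delta: 0.2 × 0.0725 = 0.0145
  Condition Beta: 0.19 × 0.189 = 0.03591
  Condition Gamma: 0.44 × 0.01 = 0.0044
  Condition Zeta: 0.07 × 0.056 = 0.00392
  Condition Alpha: 0.07 × 0.11 = 0.0077
Total = 0.06709.
P(Condition Epsilon | marker-positive) = 0.00066/0.06709 ≈ 0.0098
P(Condition Delta | marker-positive) = 0.0145/0.06709 ≈ 0.2161
P(Condition Beta | marker-positive) = 0.03591/0.06709 ≈ 0.5353
P(Condition Gamma | marker-positive) = 0.0044/0.06709 ≈ 0.0656
P(Condition Zeta | marker-positive) = 0.00392/0.06709 ≈ 0.0584
P(Condition Alpha | marker-positive) = 0.0077/0.06709 ≈ 0.1148
(Check: 0.0098+0.2161+0.5353+0.0656+0.0584+0.1148 = 1.0000.)

Condition Epsilon 0.0098, Condition Delta 0.2161, Condition Beta 0.5353, Condition Gamma 0.0656, Condition Zeta 0.0584, Condition Alpha 0.1148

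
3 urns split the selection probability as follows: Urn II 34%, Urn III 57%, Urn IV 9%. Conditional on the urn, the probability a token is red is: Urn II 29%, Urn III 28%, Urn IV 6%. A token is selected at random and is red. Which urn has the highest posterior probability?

Unnormalized posteriors (prior × likelihood):
  Urn II: 0.34 × 0.29 = 0.0986
  Urn III: 0.57 × 0.28 = 0.1596
  Urn IV: 0.09 × 0.06 = 0.0054
Sum = 0.2636.
Largest term belongs to Urn III, so Urn III is most probable.

Urn III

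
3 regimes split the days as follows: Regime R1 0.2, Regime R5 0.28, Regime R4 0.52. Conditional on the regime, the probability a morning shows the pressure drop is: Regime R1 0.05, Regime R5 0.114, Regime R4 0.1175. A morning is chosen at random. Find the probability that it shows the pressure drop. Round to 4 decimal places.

Prior × likelihood for each hypothesis:
  Regime R1: 0.2 × 0.05 = 0.01
  Regime R5: 0.28 × 0.114 = 0.03192
  Regime R4: 0.52 × 0.1175 = 0.0611
P(drop) = 0.01 + 0.03192 + 0.0611 = 0.10302 → 0.1030.

0.1030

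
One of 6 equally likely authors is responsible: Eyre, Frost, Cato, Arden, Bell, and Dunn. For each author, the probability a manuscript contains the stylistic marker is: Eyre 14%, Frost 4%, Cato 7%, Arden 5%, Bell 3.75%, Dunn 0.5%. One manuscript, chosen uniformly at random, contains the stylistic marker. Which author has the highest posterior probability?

Since the prior is uniform, the posterior is proportional to the likelihood:
  Eyre: 0.14
  Frost: 0.04
  Cato: 0.07
  Arden: 0.05
  Bell: 0.0375
  Dunn: 0.005
Sum = 0.3425.
Largest term belongs to Eyre, so Eyre is most probable.

Eyre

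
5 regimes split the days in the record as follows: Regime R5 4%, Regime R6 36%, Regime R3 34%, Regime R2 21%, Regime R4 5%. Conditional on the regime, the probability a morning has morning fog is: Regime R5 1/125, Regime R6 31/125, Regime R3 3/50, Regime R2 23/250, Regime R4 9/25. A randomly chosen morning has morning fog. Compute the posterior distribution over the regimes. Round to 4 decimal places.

Prior × likelihood for each hypothesis:
  Regime R5: 0.04 × 0.008 = 0.00032
  Regime R6: 0.36 × 0.248 = 0.08928
  Regime R3: 0.34 × 0.06 = 0.0204
  Regime R2: 0.21 × 0.092 = 0.01932
  Regime R4: 0.05 × 0.36 = 0.018
Normalizing constant = 0.14732.
P(Regime R5 | fog) = 0.00032/0.14732 ≈ 0.0022
P(Regime R6 | fog) = 0.08928/0.14732 ≈ 0.6060
P(Regime R3 | fog) = 0.0204/0.14732 ≈ 0.1385
P(Regime R2 | fog) = 0.01932/0.14732 ≈ 0.1311
P(Regime R4 | fog) = 0.018/0.14732 ≈ 0.1222
(Check: 0.0022+0.6060+0.1385+0.1311+0.1222 = 1.0000.)

Regime R5 0.0022, Regime R6 0.6060, Regime R3 0.1385, Regime R2 0.1311, Regime R4 0.1222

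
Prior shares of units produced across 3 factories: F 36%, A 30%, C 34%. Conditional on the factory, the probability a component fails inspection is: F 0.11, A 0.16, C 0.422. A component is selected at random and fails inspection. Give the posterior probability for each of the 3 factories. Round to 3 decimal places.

Prior × likelihood for each hypothesis:
  F: 0.36 × 0.11 = 0.0396
  A: 0.3 × 0.16 = 0.048
  C: 0.34 × 0.422 = 0.14348
Normalizing constant = 0.23108.
P(F | nonconforming) = 0.0396/0.23108 ≈ 0.171
P(A | nonconforming) = 0.048/0.23108 ≈ 0.208
P(C | nonconforming) = 0.14348/0.23108 ≈ 0.621

F 0.171, A 0.208, C 0.621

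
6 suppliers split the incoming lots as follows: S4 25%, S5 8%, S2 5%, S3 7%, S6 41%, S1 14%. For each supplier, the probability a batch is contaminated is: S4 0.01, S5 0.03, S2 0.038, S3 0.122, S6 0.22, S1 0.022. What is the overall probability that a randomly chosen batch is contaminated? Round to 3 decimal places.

0.109

Prior × likelihood for each hypothesis:
  S4: 0.25 × 0.01 = 0.0025
  S5: 0.08 × 0.03 = 0.0024
  S2: 0.05 × 0.038 = 0.0019
  S3: 0.07 × 0.122 = 0.00854
  S6: 0.41 × 0.22 = 0.0902
  S1: 0.14 × 0.022 = 0.00308
P(contaminated) = 0.0025 + 0.0024 + 0.0019 + 0.00854 + 0.0902 + 0.00308 = 0.10862 → 0.109.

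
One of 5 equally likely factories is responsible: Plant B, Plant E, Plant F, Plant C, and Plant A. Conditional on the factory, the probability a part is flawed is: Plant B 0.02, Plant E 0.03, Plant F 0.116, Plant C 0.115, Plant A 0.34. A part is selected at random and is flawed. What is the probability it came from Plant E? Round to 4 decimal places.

Since the prior is uniform, the posterior is proportional to the likelihood:
  Plant B: 0.02
  Plant E: 0.03
  Plant F: 0.116
  Plant C: 0.115
  Plant A: 0.34
Total = 0.621.
P(Plant E | evidence) = 0.03 / 0.621 ≈ 0.0483.

0.0483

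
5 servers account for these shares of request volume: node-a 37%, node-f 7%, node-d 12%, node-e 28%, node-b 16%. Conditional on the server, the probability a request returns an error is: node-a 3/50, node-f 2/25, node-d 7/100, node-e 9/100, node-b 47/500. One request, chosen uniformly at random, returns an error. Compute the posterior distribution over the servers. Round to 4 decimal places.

node-a 0.2904, node-f 0.0733, node-d 0.1099, node-e 0.3297, node-b 0.1968

Compute prior × likelihood for every hypothesis:
  node-a: 0.37 × 0.06 = 0.0222
  node-f: 0.07 × 0.08 = 0.0056
  node-d: 0.12 × 0.07 = 0.0084
  node-e: 0.28 × 0.09 = 0.0252
  node-b: 0.16 × 0.094 = 0.01504
Sum = 0.07644.
P(node-a | error) = 0.0222/0.07644 ≈ 0.2904
P(node-f | error) = 0.0056/0.07644 ≈ 0.0733
P(node-d | error) = 0.0084/0.07644 ≈ 0.1099
P(node-e | error) = 0.0252/0.07644 ≈ 0.3297
P(node-b | error) = 0.01504/0.07644 ≈ 0.1968
(Check: 0.2904+0.0733+0.1099+0.3297+0.1968 = 1.0001.)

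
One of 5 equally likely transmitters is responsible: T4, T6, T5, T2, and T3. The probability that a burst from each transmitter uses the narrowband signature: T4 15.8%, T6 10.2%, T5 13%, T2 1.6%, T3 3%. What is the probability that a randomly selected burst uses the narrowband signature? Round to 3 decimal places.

0.087

With a uniform prior (1/5 each), posterior ∝ likelihood:
  T4: 0.158
  T6: 0.102
  T5: 0.13
  T2: 0.016
  T3: 0.03
P(narrowband) = (1/5) × (0.158 + 0.102 + 0.13 + 0.016 + 0.03) = 0.436/5 ≈ 0.087.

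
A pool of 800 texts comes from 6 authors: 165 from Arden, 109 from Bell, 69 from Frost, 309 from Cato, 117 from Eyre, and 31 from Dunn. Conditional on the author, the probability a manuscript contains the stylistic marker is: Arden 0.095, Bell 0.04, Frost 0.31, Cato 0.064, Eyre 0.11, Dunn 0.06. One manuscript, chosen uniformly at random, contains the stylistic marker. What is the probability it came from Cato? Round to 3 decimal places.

Prior × likelihood for each hypothesis:
  Arden: 0.20625 × 0.095 = 0.01959375
  Bell: 0.13625 × 0.04 = 0.00545
  Frost: 0.08625 × 0.31 = 0.0267375
  Cato: 0.38625 × 0.064 = 0.02472
  Eyre: 0.14625 × 0.11 = 0.0160875
  Dunn: 0.03875 × 0.06 = 0.002325
Sum = 0.09491375.
P(Cato | evidence) = 0.02472 / 0.09491375 ≈ 0.260.

0.260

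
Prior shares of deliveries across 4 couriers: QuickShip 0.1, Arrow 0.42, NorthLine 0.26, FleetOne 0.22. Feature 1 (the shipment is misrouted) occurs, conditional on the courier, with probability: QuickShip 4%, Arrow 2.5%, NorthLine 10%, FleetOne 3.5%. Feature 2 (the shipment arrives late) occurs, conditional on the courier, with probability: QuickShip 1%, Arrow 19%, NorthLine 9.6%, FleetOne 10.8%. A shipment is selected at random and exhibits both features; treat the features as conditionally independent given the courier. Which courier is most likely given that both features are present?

NorthLine

By Bayes' rule, posterior ∝ prior × likelihood:
  QuickShip: 0.1 × 0.04 × 0.01 = 0.00004
  Arrow: 0.42 × 0.025 × 0.19 = 0.001995
  NorthLine: 0.26 × 0.1 × 0.096 = 0.002496
  FleetOne: 0.22 × 0.035 × 0.108 = 0.0008316
Sum = 0.0053626.
Largest term belongs to NorthLine, so NorthLine is most probable.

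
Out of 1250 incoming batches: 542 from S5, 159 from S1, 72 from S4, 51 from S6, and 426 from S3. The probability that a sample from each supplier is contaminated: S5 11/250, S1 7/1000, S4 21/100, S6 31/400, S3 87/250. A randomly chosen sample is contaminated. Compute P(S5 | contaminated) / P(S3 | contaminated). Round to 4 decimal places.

0.1609

Prior × likelihood for each hypothesis:
  S5: 0.4336 × 0.044 = 0.0190784
  S1: 0.1272 × 0.007 = 0.0008904
  S4: 0.0576 × 0.21 = 0.012096
  S6: 0.0408 × 0.0775 = 0.003162
  S3: 0.3408 × 0.348 = 0.1185984
Normalizing constant = 0.1538252.
The ratio is 0.0190784 / 0.1185984 (the normalizer cancels) = 0.1609.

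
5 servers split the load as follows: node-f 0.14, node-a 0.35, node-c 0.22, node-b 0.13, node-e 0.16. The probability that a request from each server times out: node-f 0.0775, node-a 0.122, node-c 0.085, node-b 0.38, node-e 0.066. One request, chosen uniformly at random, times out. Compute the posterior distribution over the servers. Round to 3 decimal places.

node-f 0.082, node-a 0.323, node-c 0.141, node-b 0.374, node-e 0.080

By Bayes' rule, posterior ∝ prior × likelihood:
  node-f: 0.14 × 0.0775 = 0.01085
  node-a: 0.35 × 0.122 = 0.0427
  node-c: 0.22 × 0.085 = 0.0187
  node-b: 0.13 × 0.38 = 0.0494
  node-e: 0.16 × 0.066 = 0.01056
Normalizing constant = 0.13221.
P(node-f | timeout) = 0.01085/0.13221 ≈ 0.082
P(node-a | timeout) = 0.0427/0.13221 ≈ 0.323
P(node-c | timeout) = 0.0187/0.13221 ≈ 0.141
P(node-b | timeout) = 0.0494/0.13221 ≈ 0.374
P(node-e | timeout) = 0.01056/0.13221 ≈ 0.080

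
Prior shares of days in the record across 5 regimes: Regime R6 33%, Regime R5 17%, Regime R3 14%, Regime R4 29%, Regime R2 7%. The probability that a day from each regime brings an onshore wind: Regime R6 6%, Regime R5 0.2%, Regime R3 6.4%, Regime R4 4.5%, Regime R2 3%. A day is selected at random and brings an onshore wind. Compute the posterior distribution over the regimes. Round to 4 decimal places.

Regime R6 0.4475, Regime R5 0.0077, Regime R3 0.2025, Regime R4 0.2949, Regime R2 0.0475

Prior × likelihood for each hypothesis:
  Regime R6: 0.33 × 0.06 = 0.0198
  Regime R5: 0.17 × 0.002 = 0.00034
  Regime R3: 0.14 × 0.064 = 0.00896
  Regime R4: 0.29 × 0.045 = 0.01305
  Regime R2: 0.07 × 0.03 = 0.0021
Sum = 0.04425.
P(Regime R6 | onshore) = 0.0198/0.04425 ≈ 0.4475
P(Regime R5 | onshore) = 0.00034/0.04425 ≈ 0.0077
P(Regime R3 | onshore) = 0.00896/0.04425 ≈ 0.2025
P(Regime R4 | onshore) = 0.01305/0.04425 ≈ 0.2949
P(Regime R2 | onshore) = 0.0021/0.04425 ≈ 0.0475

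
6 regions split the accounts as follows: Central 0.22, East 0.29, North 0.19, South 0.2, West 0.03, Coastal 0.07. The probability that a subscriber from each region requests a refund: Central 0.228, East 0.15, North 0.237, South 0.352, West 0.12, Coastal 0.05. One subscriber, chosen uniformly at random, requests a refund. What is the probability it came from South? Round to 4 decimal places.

By Bayes' rule, posterior ∝ prior × likelihood:
  Central: 0.22 × 0.228 = 0.05016
  East: 0.29 × 0.15 = 0.0435
  North: 0.19 × 0.237 = 0.04503
  South: 0.2 × 0.352 = 0.0704
  West: 0.03 × 0.12 = 0.0036
  Coastal: 0.07 × 0.05 = 0.0035
Sum = 0.21619.
P(South | evidence) = 0.0704 / 0.21619 ≈ 0.3256.

0.3256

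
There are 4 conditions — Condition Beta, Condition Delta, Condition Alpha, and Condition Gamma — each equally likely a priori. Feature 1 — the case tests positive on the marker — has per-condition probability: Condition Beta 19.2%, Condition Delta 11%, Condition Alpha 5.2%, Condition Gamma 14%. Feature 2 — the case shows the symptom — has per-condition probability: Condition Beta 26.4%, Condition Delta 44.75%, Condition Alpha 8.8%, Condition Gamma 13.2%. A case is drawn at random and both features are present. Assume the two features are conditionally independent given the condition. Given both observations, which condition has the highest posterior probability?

Condition Beta

Since the prior is uniform, the posterior is proportional to the likelihood:
  Condition Beta: 0.192 × 0.264 = 0.050688
  Condition Delta: 0.11 × 0.4475 = 0.049225
  Condition Alpha: 0.052 × 0.088 = 0.004576
  Condition Gamma: 0.14 × 0.132 = 0.01848
Total = 0.122969.
Largest term belongs to Condition Beta, so Condition Beta is most probable.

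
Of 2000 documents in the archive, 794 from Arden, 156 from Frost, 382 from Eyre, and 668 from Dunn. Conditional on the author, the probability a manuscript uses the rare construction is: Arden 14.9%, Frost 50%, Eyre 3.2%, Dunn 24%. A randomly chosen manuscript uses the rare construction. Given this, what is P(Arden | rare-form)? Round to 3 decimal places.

Prior × likelihood for each hypothesis:
  Arden: 0.397 × 0.149 = 0.059153
  Frost: 0.078 × 0.5 = 0.039
  Eyre: 0.191 × 0.032 = 0.006112
  Dunn: 0.334 × 0.24 = 0.08016
Normalizing constant = 0.184425.
P(Arden | evidence) = 0.059153 / 0.184425 ≈ 0.321.

0.321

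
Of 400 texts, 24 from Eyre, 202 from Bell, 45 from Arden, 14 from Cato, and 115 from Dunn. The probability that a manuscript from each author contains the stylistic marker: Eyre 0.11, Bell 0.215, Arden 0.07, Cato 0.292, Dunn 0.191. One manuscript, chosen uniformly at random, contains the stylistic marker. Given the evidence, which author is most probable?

Bell

By Bayes' rule, posterior ∝ prior × likelihood:
  Eyre: 0.06 × 0.11 = 0.0066
  Bell: 0.505 × 0.215 = 0.108575
  Arden: 0.1125 × 0.07 = 0.007875
  Cato: 0.035 × 0.292 = 0.01022
  Dunn: 0.2875 × 0.191 = 0.0549125
Total = 0.1881825.
Largest term belongs to Bell, so Bell is most probable.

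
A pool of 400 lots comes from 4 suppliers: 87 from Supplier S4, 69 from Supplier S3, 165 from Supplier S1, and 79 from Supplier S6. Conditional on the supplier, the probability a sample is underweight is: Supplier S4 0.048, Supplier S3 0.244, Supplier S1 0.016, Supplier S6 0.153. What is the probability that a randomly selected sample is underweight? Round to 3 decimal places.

0.089

Compute prior × likelihood for every hypothesis:
  Supplier S4: 0.2175 × 0.048 = 0.01044
  Supplier S3: 0.1725 × 0.244 = 0.04209
  Supplier S1: 0.4125 × 0.016 = 0.0066
  Supplier S6: 0.1975 × 0.153 = 0.0302175
P(underweight) = 0.01044 + 0.04209 + 0.0066 + 0.0302175 = 0.0893475 → 0.089.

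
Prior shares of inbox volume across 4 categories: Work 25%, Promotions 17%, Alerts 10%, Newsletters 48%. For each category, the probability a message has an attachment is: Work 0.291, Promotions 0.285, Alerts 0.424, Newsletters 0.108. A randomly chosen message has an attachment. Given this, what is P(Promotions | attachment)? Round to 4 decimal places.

0.2249

Compute prior × likelihood for every hypothesis:
  Work: 0.25 × 0.291 = 0.07275
  Promotions: 0.17 × 0.285 = 0.04845
  Alerts: 0.1 × 0.424 = 0.0424
  Newsletters: 0.48 × 0.108 = 0.05184
Total = 0.21544.
P(Promotions | evidence) = 0.04845 / 0.21544 ≈ 0.2249.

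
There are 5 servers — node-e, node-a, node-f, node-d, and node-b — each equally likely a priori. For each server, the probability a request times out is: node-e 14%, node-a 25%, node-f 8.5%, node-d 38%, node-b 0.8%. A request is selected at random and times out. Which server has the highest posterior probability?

node-d

Since the prior is uniform, the posterior is proportional to the likelihood:
  node-e: 0.14
  node-a: 0.25
  node-f: 0.085
  node-d: 0.38
  node-b: 0.008
Total = 0.863.
Largest term belongs to node-d, so node-d is most probable.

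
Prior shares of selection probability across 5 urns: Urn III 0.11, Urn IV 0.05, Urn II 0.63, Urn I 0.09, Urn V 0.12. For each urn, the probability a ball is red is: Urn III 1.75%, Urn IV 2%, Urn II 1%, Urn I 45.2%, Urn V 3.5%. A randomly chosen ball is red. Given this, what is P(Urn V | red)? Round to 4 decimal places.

0.0776

By Bayes' rule, posterior ∝ prior × likelihood:
  Urn III: 0.11 × 0.0175 = 0.001925
  Urn IV: 0.05 × 0.02 = 0.001
  Urn II: 0.63 × 0.01 = 0.0063
  Urn I: 0.09 × 0.452 = 0.04068
  Urn V: 0.12 × 0.035 = 0.0042
Total = 0.054105.
P(Urn V | evidence) = 0.0042 / 0.054105 ≈ 0.0776.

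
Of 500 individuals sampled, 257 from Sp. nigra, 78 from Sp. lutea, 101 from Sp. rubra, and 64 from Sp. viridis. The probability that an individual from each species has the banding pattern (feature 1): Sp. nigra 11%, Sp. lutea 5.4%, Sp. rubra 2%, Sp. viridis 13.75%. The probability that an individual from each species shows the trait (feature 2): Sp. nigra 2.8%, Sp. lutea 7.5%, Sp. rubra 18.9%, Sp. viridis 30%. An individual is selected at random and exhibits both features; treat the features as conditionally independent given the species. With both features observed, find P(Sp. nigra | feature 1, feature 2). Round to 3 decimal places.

0.192

Prior × likelihood for each hypothesis:
  Sp. nigra: 0.514 × 0.11 × 0.028 = 0.00158312
  Sp. lutea: 0.156 × 0.054 × 0.075 = 0.0006318
  Sp. rubra: 0.202 × 0.02 × 0.189 = 0.00076356
  Sp. viridis: 0.128 × 0.1375 × 0.3 = 0.00528
Normalizing constant = 0.00825848.
P(Sp. nigra | evidence) = 0.00158312 / 0.00825848 ≈ 0.192.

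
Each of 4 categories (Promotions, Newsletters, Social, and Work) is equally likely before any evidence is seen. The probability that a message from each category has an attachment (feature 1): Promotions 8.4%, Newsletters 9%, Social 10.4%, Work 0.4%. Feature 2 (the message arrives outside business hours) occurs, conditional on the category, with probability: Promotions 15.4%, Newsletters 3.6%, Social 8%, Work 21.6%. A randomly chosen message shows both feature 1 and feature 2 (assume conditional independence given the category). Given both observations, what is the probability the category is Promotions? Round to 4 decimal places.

Since the prior is uniform, the posterior is proportional to the likelihood:
  Promotions: 0.084 × 0.154 = 0.012936
  Newsletters: 0.09 × 0.036 = 0.00324
  Social: 0.104 × 0.08 = 0.00832
  Work: 0.004 × 0.216 = 0.000864
Total = 0.02536.
P(Promotions | evidence) = 0.012936 / 0.02536 ≈ 0.5101.

0.5101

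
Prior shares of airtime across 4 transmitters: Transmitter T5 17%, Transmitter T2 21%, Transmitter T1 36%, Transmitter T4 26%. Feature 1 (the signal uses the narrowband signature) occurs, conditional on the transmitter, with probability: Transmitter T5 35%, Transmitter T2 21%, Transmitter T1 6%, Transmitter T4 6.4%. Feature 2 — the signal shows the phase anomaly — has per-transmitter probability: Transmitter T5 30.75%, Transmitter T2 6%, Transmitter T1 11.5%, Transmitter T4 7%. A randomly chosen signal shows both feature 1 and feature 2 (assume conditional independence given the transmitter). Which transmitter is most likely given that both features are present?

Transmitter T5

By Bayes' rule, posterior ∝ prior × likelihood:
  Transmitter T5: 0.17 × 0.35 × 0.3075 = 0.01829625
  Transmitter T2: 0.21 × 0.21 × 0.06 = 0.002646
  Transmitter T1: 0.36 × 0.06 × 0.115 = 0.002484
  Transmitter T4: 0.26 × 0.064 × 0.07 = 0.0011648
Sum = 0.02459105.
Largest term belongs to Transmitter T5, so Transmitter T5 is most probable.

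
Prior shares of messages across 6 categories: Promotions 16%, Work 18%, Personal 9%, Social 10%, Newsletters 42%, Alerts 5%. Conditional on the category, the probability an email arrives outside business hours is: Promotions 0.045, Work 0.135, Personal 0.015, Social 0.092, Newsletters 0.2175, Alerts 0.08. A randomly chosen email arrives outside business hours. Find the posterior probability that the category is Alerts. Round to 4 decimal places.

Unnormalized posteriors (prior × likelihood):
  Promotions: 0.16 × 0.045 = 0.0072
  Work: 0.18 × 0.135 = 0.0243
  Personal: 0.09 × 0.015 = 0.00135
  Social: 0.1 × 0.092 = 0.0092
  Newsletters: 0.42 × 0.2175 = 0.09135
  Alerts: 0.05 × 0.08 = 0.004
Sum = 0.1374.
P(Alerts | evidence) = 0.004 / 0.1374 ≈ 0.0291.

0.0291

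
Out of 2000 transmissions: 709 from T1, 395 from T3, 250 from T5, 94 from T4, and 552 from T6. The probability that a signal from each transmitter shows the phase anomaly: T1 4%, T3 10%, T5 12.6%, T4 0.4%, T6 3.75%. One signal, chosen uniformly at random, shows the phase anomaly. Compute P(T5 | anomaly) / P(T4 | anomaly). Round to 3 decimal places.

83.777

Prior × likelihood for each hypothesis:
  T1: 0.3545 × 0.04 = 0.01418
  T3: 0.1975 × 0.1 = 0.01975
  T5: 0.125 × 0.126 = 0.01575
  T4: 0.047 × 0.004 = 0.000188
  T6: 0.276 × 0.0375 = 0.01035
Normalizing constant = 0.060218.
The ratio is 0.01575 / 0.000188 (the normalizer cancels) = 83.777.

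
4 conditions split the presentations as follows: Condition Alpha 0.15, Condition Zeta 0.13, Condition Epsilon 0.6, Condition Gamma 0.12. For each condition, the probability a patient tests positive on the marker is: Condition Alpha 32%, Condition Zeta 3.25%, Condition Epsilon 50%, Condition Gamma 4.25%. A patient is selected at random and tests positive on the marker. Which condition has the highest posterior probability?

Condition Epsilon

By Bayes' rule, posterior ∝ prior × likelihood:
  Condition Alpha: 0.15 × 0.32 = 0.048
  Condition Zeta: 0.13 × 0.0325 = 0.004225
  Condition Epsilon: 0.6 × 0.5 = 0.3
  Condition Gamma: 0.12 × 0.0425 = 0.0051
Sum = 0.357325.
Largest term belongs to Condition Epsilon, so Condition Epsilon is most probable.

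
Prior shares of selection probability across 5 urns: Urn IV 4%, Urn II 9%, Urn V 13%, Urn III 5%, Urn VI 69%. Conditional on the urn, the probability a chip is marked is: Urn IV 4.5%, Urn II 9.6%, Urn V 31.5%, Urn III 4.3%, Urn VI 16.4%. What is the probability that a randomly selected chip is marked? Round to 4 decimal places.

0.1667

Unnormalized posteriors (prior × likelihood):
  Urn IV: 0.04 × 0.045 = 0.0018
  Urn II: 0.09 × 0.096 = 0.00864
  Urn V: 0.13 × 0.315 = 0.04095
  Urn III: 0.05 × 0.043 = 0.00215
  Urn VI: 0.69 × 0.164 = 0.11316
P(marked) = 0.0018 + 0.00864 + 0.04095 + 0.00215 + 0.11316 = 0.1667 → 0.1667.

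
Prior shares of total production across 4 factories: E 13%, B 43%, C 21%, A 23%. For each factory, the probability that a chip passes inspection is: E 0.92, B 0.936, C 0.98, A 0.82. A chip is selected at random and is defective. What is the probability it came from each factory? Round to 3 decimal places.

Taking complements, P(defective | each) = E 0.08, B 0.064, C 0.02, A 0.18.
Compute prior × likelihood for every hypothesis:
  E: 0.13 × 0.08 = 0.0104
  B: 0.43 × 0.064 = 0.02752
  C: 0.21 × 0.02 = 0.0042
  A: 0.23 × 0.18 = 0.0414
Normalizing constant = 0.08352.
P(E | defective) = 0.0104/0.08352 ≈ 0.125
P(B | defective) = 0.02752/0.08352 ≈ 0.330
P(C | defective) = 0.0042/0.08352 ≈ 0.050
P(A | defective) = 0.0414/0.08352 ≈ 0.496

E 0.125, B 0.330, C 0.050, A 0.496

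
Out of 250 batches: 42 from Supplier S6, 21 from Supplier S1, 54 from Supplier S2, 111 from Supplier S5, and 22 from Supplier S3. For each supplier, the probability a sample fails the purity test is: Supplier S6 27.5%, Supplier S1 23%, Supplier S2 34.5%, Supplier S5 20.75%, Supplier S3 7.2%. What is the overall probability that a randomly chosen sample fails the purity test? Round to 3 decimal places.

By Bayes' rule, posterior ∝ prior × likelihood:
  Supplier S6: 0.168 × 0.275 = 0.0462
  Supplier S1: 0.084 × 0.23 = 0.01932
  Supplier S2: 0.216 × 0.345 = 0.07452
  Supplier S5: 0.444 × 0.2075 = 0.09213
  Supplier S3: 0.088 × 0.072 = 0.006336
P(off-spec) = 0.0462 + 0.01932 + 0.07452 + 0.09213 + 0.006336 = 0.238506 → 0.239.

0.239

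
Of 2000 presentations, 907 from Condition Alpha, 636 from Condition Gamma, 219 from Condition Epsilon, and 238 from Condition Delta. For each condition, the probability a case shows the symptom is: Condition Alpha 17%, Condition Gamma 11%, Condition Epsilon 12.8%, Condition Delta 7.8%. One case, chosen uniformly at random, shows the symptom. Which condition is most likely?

Compute prior × likelihood for every hypothesis:
  Condition Alpha: 0.4535 × 0.17 = 0.077095
  Condition Gamma: 0.318 × 0.11 = 0.03498
  Condition Epsilon: 0.1095 × 0.128 = 0.014016
  Condition Delta: 0.119 × 0.078 = 0.009282
Total = 0.135373.
Largest term belongs to Condition Alpha, so Condition Alpha is most probable.

Condition Alpha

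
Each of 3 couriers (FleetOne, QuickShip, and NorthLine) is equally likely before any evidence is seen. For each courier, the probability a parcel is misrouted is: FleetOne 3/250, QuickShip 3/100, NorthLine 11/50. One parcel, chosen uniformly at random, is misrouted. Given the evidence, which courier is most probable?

NorthLine

Since the prior is uniform, the posterior is proportional to the likelihood:
  FleetOne: 0.012
  QuickShip: 0.03
  NorthLine: 0.22
Total = 0.262.
Largest term belongs to NorthLine, so NorthLine is most probable.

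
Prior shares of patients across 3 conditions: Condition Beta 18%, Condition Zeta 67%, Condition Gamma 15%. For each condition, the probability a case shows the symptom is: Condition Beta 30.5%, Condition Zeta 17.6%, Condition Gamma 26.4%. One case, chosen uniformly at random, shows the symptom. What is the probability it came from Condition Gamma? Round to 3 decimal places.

Compute prior × likelihood for every hypothesis:
  Condition Beta: 0.18 × 0.305 = 0.0549
  Condition Zeta: 0.67 × 0.176 = 0.11792
  Condition Gamma: 0.15 × 0.264 = 0.0396
Sum = 0.21242.
P(Condition Gamma | evidence) = 0.0396 / 0.21242 ≈ 0.186.

0.186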